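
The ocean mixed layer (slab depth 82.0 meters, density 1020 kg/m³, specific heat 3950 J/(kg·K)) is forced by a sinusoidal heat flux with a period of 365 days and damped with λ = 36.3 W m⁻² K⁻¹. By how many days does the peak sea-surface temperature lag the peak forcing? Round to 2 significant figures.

Areal heat capacity C = ρ c_p D = 1020 × 3950 × 82.0 = 3.30×10^8 J m⁻² K⁻¹.
ω = 2π / 3.15×10^7 s = 1.99×10^-7 s⁻¹.
Phase lag φ = arctan(Cω/λ) = arctan(65.8/36.3) = 1.07 rad.
Time lag = φ / ω = 1.07 / 1.99×10^-7 = 5.35×10^6 s = 62.0 days.

62 days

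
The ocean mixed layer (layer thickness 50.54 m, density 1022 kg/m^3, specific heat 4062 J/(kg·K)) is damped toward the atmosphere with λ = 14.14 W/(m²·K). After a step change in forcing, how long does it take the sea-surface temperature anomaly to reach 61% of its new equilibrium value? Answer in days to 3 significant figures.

162 days

Areal heat capacity C = ρ c_p D = 1022 × 4062 × 50.54 = 2.10×10^8 J/(m^2 K).
τ = C / λ = 2.10×10^8 / 14.14 = 1.48×10^7 s.
Fraction reached: 1 − e^(−t/τ) = 0.61 ⇒ t = −τ ln(1 − 0.61) = τ × 0.942.
t = 1.40×10^7 s = 162 days.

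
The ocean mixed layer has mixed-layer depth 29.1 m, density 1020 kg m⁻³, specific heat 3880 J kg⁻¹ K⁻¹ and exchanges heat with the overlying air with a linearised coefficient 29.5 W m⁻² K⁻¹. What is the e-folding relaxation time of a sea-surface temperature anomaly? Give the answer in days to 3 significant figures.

Areal heat capacity C = ρ c_p D = 1020 × 3880 × 29.1 = 1.15×10^8 J/(m^2 K).
Relaxation time τ = C / λ = 1.15×10^8 / 29.5 = 3.90×10^6 s.
In days: 3.90×10^6 s / (86400 s/day) = 45.2 days.

45.2 days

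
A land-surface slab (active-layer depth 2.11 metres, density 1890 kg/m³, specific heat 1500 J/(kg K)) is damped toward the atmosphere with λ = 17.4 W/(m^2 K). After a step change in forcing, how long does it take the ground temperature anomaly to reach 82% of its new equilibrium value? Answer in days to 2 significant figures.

6.8 days

Areal heat capacity C = ρ c_p D = 1890 × 1500 × 2.11 = 5.98×10^6 J/(m^2 K).
τ = C / λ = 5.98×10^6 / 17.4 = 3.44×10^5 s.
Fraction reached: 1 − e^(−t/τ) = 0.82 ⇒ t = −τ ln(1 − 0.82) = τ × 1.71.
t = 5.90×10^5 s = 6.82 days.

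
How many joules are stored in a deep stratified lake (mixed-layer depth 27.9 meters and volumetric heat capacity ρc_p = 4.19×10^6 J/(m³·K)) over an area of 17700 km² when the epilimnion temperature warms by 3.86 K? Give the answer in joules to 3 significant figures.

Areal heat capacity C = ρc_p × D = 4.19×10^6 × 27.9 = 1.17×10^8 J/(m^2 K).
Heat per unit area: q = C ΔT = 1.17×10^8 × 3.86 = 4.51×10^8 J/m².
Total heat: Q = q × A = 4.51×10^8 × (17700 × 10⁶ m²) = 7.99×10^18 J.

7.99×10^18 J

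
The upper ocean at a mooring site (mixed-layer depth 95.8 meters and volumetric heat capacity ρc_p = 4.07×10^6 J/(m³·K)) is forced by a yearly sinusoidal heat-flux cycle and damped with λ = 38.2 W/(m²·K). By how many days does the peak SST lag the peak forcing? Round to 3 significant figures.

64.7 days

Areal heat capacity C = ρc_p × D = 4.07×10^6 × 95.8 = 3.90×10^8 J/(m^2 K).
ω = 2π / 3.15×10^7 s = 1.99×10^-7 s⁻¹.
Phase lag φ = arctan(Cω/λ) = arctan(77.7/38.2) = 1.11 rad.
Time lag = φ / ω = 1.11 / 1.99×10^-7 = 5.59×10^6 s = 64.7 days.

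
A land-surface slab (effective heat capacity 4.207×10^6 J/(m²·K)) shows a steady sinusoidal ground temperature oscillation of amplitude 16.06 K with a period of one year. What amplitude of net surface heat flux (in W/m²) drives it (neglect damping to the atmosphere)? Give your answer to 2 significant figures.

13

Areal heat capacity C = 4.207×10^6 J/(m²·K) (given).
ω = 2π / 3.15×10^7 s = 1.99×10^-7 s⁻¹.
Cω = 4.21×10^6 × 1.99×10^-7 = 0.838 W/(m²·K).
F₀ = A × Cω = 16.06 × 0.838 = 13.5 W/m².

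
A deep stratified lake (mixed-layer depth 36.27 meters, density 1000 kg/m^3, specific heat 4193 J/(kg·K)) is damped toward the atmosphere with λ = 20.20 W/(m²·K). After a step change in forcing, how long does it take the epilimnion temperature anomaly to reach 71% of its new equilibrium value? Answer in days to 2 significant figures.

Areal heat capacity C = ρ c_p D = 1000 × 4193 × 36.27 = 1.52×10^8 J/(m²·K).
τ = C / λ = 1.52×10^8 / 20.20 = 7.53×10^6 s.
Fraction reached: 1 − e^(−t/τ) = 0.71 ⇒ t = −τ ln(1 − 0.71) = τ × 1.24.
t = 9.32×10^6 s = 108 days.

110 days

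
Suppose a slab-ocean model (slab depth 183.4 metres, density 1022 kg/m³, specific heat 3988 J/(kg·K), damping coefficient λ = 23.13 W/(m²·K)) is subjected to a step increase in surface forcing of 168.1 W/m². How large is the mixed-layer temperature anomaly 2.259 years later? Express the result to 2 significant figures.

6.5 K

Areal heat capacity C = ρ c_p D = 1022 × 3988 × 183.4 = 7.47×10^8 J/(m^2 K).
τ = C / λ = 7.47×10^8 / 23.13 = 3.23×10^7 s.
Equilibrium anomaly ΔT_eq = F / λ = 168.1 / 23.13 = 7.27 K.
t = 2.259 years = 7.13×10^7 s, so t/τ = 2.21.
ΔT(t) = ΔT_eq (1 − e^(−t/τ)) = 7.27 × (1 − e^−2.21) = 6.47 K.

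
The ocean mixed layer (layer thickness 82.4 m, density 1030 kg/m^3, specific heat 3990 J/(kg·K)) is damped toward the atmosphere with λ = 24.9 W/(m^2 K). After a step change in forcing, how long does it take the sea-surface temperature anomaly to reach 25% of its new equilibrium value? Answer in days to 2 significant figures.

45 days

Areal heat capacity C = ρ c_p D = 1030 × 3990 × 82.4 = 3.39×10^8 J/(m^2 K).
τ = C / λ = 3.39×10^8 / 24.9 = 1.36×10^7 s.
Fraction reached: 1 − e^(−t/τ) = 0.25 ⇒ t = −τ ln(1 − 0.25) = τ × 0.288.
t = 3.91×10^6 s = 45.3 days.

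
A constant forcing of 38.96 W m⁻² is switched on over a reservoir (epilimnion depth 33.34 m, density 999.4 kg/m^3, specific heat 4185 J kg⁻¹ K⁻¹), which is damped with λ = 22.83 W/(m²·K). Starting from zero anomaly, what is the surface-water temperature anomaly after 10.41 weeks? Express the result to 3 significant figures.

1.10 K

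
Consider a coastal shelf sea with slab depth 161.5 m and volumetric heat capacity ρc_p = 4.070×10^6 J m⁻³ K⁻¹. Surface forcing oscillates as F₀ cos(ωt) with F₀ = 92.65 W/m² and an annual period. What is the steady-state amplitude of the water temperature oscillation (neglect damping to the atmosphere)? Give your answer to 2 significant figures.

0.71 K

Areal heat capacity C = ρc_p × D = 4.070×10^6 × 161.5 = 6.57×10^8 J m⁻² K⁻¹.
Angular frequency ω = 2π / T = 2π / 3.15×10^7 s = 1.99×10^-7 s⁻¹.
Cω = 6.57×10^8 × 1.99×10^-7 = 131 W/(m²·K).
Amplitude A = F₀ / (Cω) = 92.65 / 131 = 0.707 K.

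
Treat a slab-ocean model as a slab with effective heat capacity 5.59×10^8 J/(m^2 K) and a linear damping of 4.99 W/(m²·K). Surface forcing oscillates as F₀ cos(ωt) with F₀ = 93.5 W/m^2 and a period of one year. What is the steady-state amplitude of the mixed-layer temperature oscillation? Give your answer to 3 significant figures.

Areal heat capacity C = 5.59×10^8 J/(m^2 K) (given).
Angular frequency ω = 2π / T = 2π / 3.15×10^7 s = 1.99×10^-7 s⁻¹.
√((Cω)² + λ²) = √((111)² + 4.99²) = 111 W/(m²·K).
Amplitude A = F₀ / √((Cω)²+λ²) = 93.5 / 111 = 0.839 K.

0.839 K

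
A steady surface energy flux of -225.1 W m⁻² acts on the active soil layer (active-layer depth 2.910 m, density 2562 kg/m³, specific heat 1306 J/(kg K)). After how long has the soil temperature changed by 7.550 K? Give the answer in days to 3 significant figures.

Areal heat capacity C = ρ c_p D = 2562 × 1306 × 2.910 = 9.74×10^6 J m⁻² K⁻¹.
Time required: Δt = C ΔT / F = 9.74×10^6 × -7.550 / -225.1 = 3.27×10^5 s.
In days: 3.27×10^5 s / (86400 s/day) = 3.78 days.

3.78 days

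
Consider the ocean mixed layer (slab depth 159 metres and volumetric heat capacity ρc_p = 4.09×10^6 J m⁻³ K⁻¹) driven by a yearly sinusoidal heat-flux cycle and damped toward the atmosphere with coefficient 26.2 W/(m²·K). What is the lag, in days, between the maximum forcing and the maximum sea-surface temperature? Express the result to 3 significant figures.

Areal heat capacity C = ρc_p × D = 4.09×10^6 × 159 = 6.50×10^8 J m⁻² K⁻¹.
ω = 2π / 3.15×10^7 s = 1.99×10^-7 s⁻¹.
Phase lag φ = arctan(Cω/λ) = arctan(130/26.2) = 1.37 rad.
Time lag = φ / ω = 1.37 / 1.99×10^-7 = 6.88×10^6 s = 79.7 days.

79.7 days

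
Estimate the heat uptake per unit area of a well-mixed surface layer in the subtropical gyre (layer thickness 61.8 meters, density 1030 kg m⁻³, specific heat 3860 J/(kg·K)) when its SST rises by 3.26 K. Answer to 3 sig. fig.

8.01×10^8

Areal heat capacity C = ρ c_p D = 1030 × 3860 × 61.8 = 2.46×10^8 J m⁻² K⁻¹.
ΔQ = C ΔT = 2.46×10^8 × 3.26 = 8.01×10^8 J/m².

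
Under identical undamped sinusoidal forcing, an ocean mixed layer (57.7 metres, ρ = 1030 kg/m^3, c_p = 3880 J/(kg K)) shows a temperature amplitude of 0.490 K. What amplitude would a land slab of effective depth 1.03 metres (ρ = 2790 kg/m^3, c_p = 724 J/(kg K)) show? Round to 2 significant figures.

54 K

C_ocean = 2.31×10^8 J/(m²·K); C_land = 2.08×10^6 J/(m²·K).
A ∝ 1/C ⇒ A_land = A_ocean × C_ocean/C_land = 0.490 × 111 = 54.3 K.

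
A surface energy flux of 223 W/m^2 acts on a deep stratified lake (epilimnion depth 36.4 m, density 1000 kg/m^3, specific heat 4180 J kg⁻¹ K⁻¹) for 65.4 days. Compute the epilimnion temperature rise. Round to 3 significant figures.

Areal heat capacity C = ρ c_p D = 1000 × 4180 × 36.4 = 1.52×10^8 J/(m²·K).
Net heat input Q = F Δt = 223 × (65.4 days × 86400 s/day) = 1.26×10^9 J/m².
ΔT = Q / C = 1.26×10^9 / 1.52×10^8 = 8.28 K.

8.28 K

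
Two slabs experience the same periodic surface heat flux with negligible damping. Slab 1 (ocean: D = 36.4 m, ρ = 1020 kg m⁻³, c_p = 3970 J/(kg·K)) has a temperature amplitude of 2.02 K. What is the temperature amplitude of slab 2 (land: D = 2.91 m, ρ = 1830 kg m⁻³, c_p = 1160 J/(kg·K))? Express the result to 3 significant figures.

C_ocean = 1.47×10^8 J/(m²·K); C_land = 6.18×10^6 J/(m²·K).
A ∝ 1/C ⇒ A_land = A_ocean × C_ocean/C_land = 2.02 × 23.9 = 48.2 K.

48.2 K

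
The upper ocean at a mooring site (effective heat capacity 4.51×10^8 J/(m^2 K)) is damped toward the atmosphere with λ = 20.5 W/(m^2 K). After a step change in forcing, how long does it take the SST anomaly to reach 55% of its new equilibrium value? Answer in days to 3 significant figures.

Areal heat capacity C = 4.51×10^8 J/(m^2 K) (given).
τ = C / λ = 4.51×10^8 / 20.5 = 2.20×10^7 s.
Fraction reached: 1 − e^(−t/τ) = 0.55 ⇒ t = −τ ln(1 − 0.55) = τ × 0.799.
t = 1.76×10^7 s = 203 days.

203 days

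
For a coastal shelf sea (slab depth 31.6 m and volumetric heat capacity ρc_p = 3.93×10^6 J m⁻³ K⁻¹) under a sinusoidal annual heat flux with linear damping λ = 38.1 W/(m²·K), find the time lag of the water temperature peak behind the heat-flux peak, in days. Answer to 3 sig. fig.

Areal heat capacity C = ρc_p × D = 3.93×10^6 × 31.6 = 1.24×10^8 J m⁻² K⁻¹.
ω = 2π / 3.15×10^7 s = 1.99×10^-7 s⁻¹.
Phase lag φ = arctan(Cω/λ) = arctan(24.7/38.1) = 0.576 rad.
Time lag = φ / ω = 0.576 / 1.99×10^-7 = 2.89×10^6 s = 33.5 days.

33.5 days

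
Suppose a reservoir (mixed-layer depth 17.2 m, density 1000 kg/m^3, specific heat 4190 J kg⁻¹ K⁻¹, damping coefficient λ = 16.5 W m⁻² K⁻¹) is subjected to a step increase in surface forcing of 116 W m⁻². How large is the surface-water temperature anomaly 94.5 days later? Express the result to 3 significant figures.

Areal heat capacity C = ρ c_p D = 1000 × 4190 × 17.2 = 7.21×10^7 J/(m^2 K).
τ = C / λ = 7.21×10^7 / 16.5 = 4.37×10^6 s.
Equilibrium anomaly ΔT_eq = F / λ = 116 / 16.5 = 7.03 K.
t = 94.5 days = 8.16×10^6 s, so t/τ = 1.87.
ΔT(t) = ΔT_eq (1 − e^(−t/τ)) = 7.03 × (1 − e^−1.87) = 5.95 K.

5.95 K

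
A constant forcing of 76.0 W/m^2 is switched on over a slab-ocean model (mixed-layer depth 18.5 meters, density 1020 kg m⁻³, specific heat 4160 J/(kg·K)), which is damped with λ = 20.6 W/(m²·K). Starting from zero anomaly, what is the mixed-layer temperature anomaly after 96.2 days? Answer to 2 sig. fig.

Areal heat capacity C = ρ c_p D = 1020 × 4160 × 18.5 = 7.85×10^7 J/(m^2 K).
τ = C / λ = 7.85×10^7 / 20.6 = 3.81×10^6 s.
Equilibrium anomaly ΔT_eq = F / λ = 76.0 / 20.6 = 3.69 K.
t = 96.2 days = 8.31×10^6 s, so t/τ = 2.18.
ΔT(t) = ΔT_eq (1 − e^(−t/τ)) = 3.69 × (1 − e^−2.18) = 3.27 K.

3.3 K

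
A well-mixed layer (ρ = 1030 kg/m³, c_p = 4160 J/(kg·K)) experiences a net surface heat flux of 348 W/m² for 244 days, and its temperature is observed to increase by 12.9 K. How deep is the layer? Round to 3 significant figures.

133 m

Heat input Q = F Δt = 348 × 2.11×10^7 s = 7.34×10^9 J/m².
Required areal heat capacity C = Q / ΔT = 5.69×10^8 J/(m²·K).
Depth D = C / (ρ c_p) = 5.69×10^8 / (1030 × 4160) = 133 m.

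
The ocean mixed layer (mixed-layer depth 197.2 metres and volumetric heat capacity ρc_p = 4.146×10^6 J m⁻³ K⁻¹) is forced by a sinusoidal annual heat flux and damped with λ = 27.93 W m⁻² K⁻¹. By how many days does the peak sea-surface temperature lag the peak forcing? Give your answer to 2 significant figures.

Areal heat capacity C = ρc_p × D = 4.146×10^6 × 197.2 = 8.18×10^8 J/(m^2 K).
ω = 2π / 3.15×10^7 s = 1.99×10^-7 s⁻¹.
Phase lag φ = arctan(Cω/λ) = arctan(163/27.93) = 1.40 rad.
Time lag = φ / ω = 1.40 / 1.99×10^-7 = 7.03×10^6 s = 81.4 days.

81 days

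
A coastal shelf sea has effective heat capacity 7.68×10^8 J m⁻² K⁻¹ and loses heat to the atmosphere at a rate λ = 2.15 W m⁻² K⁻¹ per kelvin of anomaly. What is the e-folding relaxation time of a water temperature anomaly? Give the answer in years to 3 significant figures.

Areal heat capacity C = 7.68×10^8 J m⁻² K⁻¹ (given).
Relaxation time τ = C / λ = 7.68×10^8 / 2.15 = 3.57×10^8 s.
In years: 3.57×10^8 s / (3.156×10^7 s/year) = 11.3 years.

11.3 years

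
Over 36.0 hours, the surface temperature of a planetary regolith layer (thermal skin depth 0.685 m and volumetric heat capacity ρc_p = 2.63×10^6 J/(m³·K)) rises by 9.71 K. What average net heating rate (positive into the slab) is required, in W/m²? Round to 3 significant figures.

Areal heat capacity C = ρc_p × D = 2.63×10^6 × 0.685 = 1.80×10^6 J m⁻² K⁻¹.
Required heat per unit area: Q = C ΔT = 1.80×10^6 × 9.71 = 1.75×10^7 J/m².
Flux F = Q / Δt = 1.75×10^7 / 1.30×10^5 s = 135 W/m².

135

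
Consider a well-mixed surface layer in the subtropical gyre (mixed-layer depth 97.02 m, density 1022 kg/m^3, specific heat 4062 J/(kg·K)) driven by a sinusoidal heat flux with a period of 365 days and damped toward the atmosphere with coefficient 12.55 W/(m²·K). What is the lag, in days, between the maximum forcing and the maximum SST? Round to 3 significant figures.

82.2 days

Areal heat capacity C = ρ c_p D = 1022 × 4062 × 97.02 = 4.03×10^8 J/(m^2 K).
ω = 2π / 3.15×10^7 s = 1.99×10^-7 s⁻¹.
Phase lag φ = arctan(Cω/λ) = arctan(80.2/12.55) = 1.42 rad.
Time lag = φ / ω = 1.42 / 1.99×10^-7 = 7.11×10^6 s = 82.2 days.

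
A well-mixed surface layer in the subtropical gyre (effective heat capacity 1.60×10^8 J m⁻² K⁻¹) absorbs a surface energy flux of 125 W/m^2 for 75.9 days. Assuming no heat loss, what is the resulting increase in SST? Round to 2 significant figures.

5.1 K

Areal heat capacity C = 1.60×10^8 J m⁻² K⁻¹ (given).
Net heat input Q = F Δt = 125 × (75.9 days × 86400 s/day) = 8.20×10^8 J/m².
ΔT = Q / C = 8.20×10^8 / 1.60×10^8 = 5.12 K.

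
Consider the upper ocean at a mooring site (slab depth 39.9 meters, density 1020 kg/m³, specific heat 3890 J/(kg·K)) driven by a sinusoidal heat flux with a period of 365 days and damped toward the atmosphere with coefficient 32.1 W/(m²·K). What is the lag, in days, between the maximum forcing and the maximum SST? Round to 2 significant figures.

Areal heat capacity C = ρ c_p D = 1020 × 3890 × 39.9 = 1.58×10^8 J/(m²·K).
ω = 2π / 3.15×10^7 s = 1.99×10^-7 s⁻¹.
Phase lag φ = arctan(Cω/λ) = arctan(31.5/32.1) = 0.777 rad.
Time lag = φ / ω = 0.777 / 1.99×10^-7 = 3.90×10^6 s = 45.1 days.

45 days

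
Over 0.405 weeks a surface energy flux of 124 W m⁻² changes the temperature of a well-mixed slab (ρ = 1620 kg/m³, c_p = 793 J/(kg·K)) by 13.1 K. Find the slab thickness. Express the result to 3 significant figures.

Heat input Q = F Δt = 124 × 2.45×10^5 s = 3.04×10^7 J/m².
Required areal heat capacity C = Q / ΔT = 2.32×10^6 J/(m²·K).
Depth D = C / (ρ c_p) = 2.32×10^6 / (1620 × 793) = 1.80 m.

1.80 m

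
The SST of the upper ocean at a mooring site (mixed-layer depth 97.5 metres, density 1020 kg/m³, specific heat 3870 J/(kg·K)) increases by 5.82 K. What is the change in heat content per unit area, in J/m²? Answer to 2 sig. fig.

2.2×10^9

Areal heat capacity C = ρ c_p D = 1020 × 3870 × 97.5 = 3.85×10^8 J m⁻² K⁻¹.
ΔQ = C ΔT = 3.85×10^8 × 5.82 = 2.24×10^9 J/m².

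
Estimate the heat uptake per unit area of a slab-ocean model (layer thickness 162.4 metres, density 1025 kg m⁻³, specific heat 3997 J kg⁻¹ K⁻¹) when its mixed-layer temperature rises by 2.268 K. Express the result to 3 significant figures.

1.51×10^9

Areal heat capacity C = ρ c_p D = 1025 × 3997 × 162.4 = 6.65×10^8 J/(m^2 K).
ΔQ = C ΔT = 6.65×10^8 × 2.268 = 1.51×10^9 J/m².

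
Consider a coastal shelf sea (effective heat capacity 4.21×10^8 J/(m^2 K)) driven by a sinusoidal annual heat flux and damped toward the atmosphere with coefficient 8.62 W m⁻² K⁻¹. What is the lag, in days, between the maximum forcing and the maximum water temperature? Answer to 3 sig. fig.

85.3 days

Areal heat capacity C = 4.21×10^8 J/(m^2 K) (given).
ω = 2π / 3.15×10^7 s = 1.99×10^-7 s⁻¹.
Phase lag φ = arctan(Cω/λ) = arctan(83.9/8.62) = 1.47 rad.
Time lag = φ / ω = 1.47 / 1.99×10^-7 = 7.37×10^6 s = 85.3 days.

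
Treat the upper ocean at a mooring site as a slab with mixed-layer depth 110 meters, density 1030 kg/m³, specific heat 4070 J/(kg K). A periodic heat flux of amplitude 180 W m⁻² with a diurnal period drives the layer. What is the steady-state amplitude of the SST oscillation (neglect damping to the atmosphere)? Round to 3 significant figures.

0.00537 K

Areal heat capacity C = ρ c_p D = 1030 × 4070 × 110 = 4.61×10^8 J m⁻² K⁻¹.
Angular frequency ω = 2π / T = 2π / 86400 s = 7.27×10^-5 s⁻¹.
Cω = 4.61×10^8 × 7.27×10^-5 = 33500 W/(m²·K).
Amplitude A = F₀ / (Cω) = 180 / 33500 = 0.00537 K.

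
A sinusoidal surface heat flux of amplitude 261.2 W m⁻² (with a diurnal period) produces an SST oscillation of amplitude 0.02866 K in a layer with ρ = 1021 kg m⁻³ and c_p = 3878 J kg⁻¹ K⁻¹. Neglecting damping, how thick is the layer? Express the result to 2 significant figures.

32 m

ω = 2π / 86400 s = 7.27×10^-5 s⁻¹.
Required C = F₀ / (A ω) = 261.2 / (0.02866 × 7.27×10^-5) = 1.25×10^8 J/(m²·K).
D = C / (ρ c_p) = 1.25×10^8 / (1021 × 3878) = 31.7 m.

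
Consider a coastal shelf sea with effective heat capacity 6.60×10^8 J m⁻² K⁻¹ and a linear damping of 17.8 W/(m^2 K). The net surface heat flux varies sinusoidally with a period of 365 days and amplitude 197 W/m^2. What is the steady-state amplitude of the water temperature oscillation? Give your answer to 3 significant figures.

Areal heat capacity C = 6.60×10^8 J m⁻² K⁻¹ (given).
Angular frequency ω = 2π / T = 2π / 3.15×10^7 s = 1.99×10^-7 s⁻¹.
√((Cω)² + λ²) = √((131)² + 17.8²) = 133 W/(m²·K).
Amplitude A = F₀ / √((Cω)²+λ²) = 197 / 133 = 1.48 K.

1.48 K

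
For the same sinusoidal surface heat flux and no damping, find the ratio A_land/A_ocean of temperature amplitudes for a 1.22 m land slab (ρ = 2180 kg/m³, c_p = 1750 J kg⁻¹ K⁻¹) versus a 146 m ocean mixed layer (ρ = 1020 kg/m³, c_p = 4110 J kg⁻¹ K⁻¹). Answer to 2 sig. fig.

C_ocean = 1020 × 4110 × 146 = 6.12×10^8 J/(m²·K).
C_land = 2180 × 1750 × 1.22 = 4.65×10^6 J/(m²·K).
Undamped amplitude ∝ 1/C, so A_land/A_ocean = C_ocean/C_land = 132.

130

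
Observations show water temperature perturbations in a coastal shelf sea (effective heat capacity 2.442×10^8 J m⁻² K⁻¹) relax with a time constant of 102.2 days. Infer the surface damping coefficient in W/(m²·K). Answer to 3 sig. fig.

27.7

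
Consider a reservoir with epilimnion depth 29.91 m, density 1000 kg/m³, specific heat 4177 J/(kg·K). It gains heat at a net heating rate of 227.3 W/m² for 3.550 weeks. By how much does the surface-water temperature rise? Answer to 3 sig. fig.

Areal heat capacity C = ρ c_p D = 1000 × 4177 × 29.91 = 1.25×10^8 J/(m²·K).
Net heat input Q = F Δt = 227.3 × (3.550 weeks × 6.048×10^5 s/week) = 4.88×10^8 J/m².
ΔT = Q / C = 4.88×10^8 / 1.25×10^8 = 3.91 K.

3.91 K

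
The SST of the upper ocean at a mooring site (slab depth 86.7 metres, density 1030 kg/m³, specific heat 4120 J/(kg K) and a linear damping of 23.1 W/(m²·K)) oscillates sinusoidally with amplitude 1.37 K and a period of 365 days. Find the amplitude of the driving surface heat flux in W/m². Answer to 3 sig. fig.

105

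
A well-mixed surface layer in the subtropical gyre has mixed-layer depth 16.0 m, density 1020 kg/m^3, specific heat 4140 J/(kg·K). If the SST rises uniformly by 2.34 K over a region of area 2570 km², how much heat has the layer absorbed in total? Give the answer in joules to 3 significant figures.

Areal heat capacity C = ρ c_p D = 1020 × 4140 × 16.0 = 6.76×10^7 J/(m^2 K).
Heat per unit area: q = C ΔT = 6.76×10^7 × 2.34 = 1.58×10^8 J/m².
Total heat: Q = q × A = 1.58×10^8 × (2570 × 10⁶ m²) = 4.06×10^17 J.

4.06×10^17 J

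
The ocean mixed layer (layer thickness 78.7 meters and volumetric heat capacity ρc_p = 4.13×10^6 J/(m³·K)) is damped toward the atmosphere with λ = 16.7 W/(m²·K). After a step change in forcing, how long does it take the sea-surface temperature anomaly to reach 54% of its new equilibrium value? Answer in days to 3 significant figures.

175 days

Areal heat capacity C = ρc_p × D = 4.13×10^6 × 78.7 = 3.25×10^8 J/(m²·K).
τ = C / λ = 3.25×10^8 / 16.7 = 1.95×10^7 s.
Fraction reached: 1 − e^(−t/τ) = 0.54 ⇒ t = −τ ln(1 − 0.54) = τ × 0.777.
t = 1.51×10^7 s = 175 days.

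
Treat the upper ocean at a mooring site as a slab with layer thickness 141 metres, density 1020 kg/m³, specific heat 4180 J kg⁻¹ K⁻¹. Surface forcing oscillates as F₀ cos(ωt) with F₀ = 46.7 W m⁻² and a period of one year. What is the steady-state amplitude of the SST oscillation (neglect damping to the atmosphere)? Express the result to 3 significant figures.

Areal heat capacity C = ρ c_p D = 1020 × 4180 × 141 = 6.01×10^8 J/(m^2 K).
Angular frequency ω = 2π / T = 2π / 3.15×10^7 s = 1.99×10^-7 s⁻¹.
Cω = 6.01×10^8 × 1.99×10^-7 = 120 W/(m²·K).
Amplitude A = F₀ / (Cω) = 46.7 / 120 = 0.390 K.

0.390 K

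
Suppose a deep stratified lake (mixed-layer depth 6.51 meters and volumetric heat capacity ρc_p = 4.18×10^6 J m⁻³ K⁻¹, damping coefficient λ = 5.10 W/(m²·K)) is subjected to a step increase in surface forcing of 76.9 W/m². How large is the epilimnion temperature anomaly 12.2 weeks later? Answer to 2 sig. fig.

11 K

Areal heat capacity C = ρc_p × D = 4.18×10^6 × 6.51 = 2.72×10^7 J/(m^2 K).
τ = C / λ = 2.72×10^7 / 5.10 = 5.34×10^6 s.
Equilibrium anomaly ΔT_eq = F / λ = 76.9 / 5.10 = 15.1 K.
t = 12.2 weeks = 7.38×10^6 s, so t/τ = 1.38.
ΔT(t) = ΔT_eq (1 − e^(−t/τ)) = 15.1 × (1 − e^−1.38) = 11.3 K.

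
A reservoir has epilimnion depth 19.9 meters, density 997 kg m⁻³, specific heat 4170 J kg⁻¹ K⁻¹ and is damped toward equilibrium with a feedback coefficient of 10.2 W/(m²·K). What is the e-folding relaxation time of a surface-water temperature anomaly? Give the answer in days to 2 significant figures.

94 days

Areal heat capacity C = ρ c_p D = 997 × 4170 × 19.9 = 8.27×10^7 J m⁻² K⁻¹.
Relaxation time τ = C / λ = 8.27×10^7 / 10.2 = 8.11×10^6 s.
In days: 8.11×10^6 s / (86400 s/day) = 93.9 days.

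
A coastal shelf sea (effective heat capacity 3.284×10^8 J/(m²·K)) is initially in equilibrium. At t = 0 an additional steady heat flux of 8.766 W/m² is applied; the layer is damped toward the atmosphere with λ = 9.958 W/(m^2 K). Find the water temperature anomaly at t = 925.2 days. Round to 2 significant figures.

0.80 K

Areal heat capacity C = 3.284×10^8 J/(m²·K) (given).
τ = C / λ = 3.28×10^8 / 9.958 = 3.30×10^7 s.
Equilibrium anomaly ΔT_eq = F / λ = 8.766 / 9.958 = 0.880 K.
t = 925.2 days = 7.99×10^7 s, so t/τ = 2.42.
ΔT(t) = ΔT_eq (1 − e^(−t/τ)) = 0.880 × (1 − e^−2.42) = 0.802 K.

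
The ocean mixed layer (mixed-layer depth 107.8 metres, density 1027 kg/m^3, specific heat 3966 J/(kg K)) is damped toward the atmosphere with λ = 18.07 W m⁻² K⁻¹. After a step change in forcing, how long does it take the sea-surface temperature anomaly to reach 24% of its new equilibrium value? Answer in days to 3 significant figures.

Areal heat capacity C = ρ c_p D = 1027 × 3966 × 107.8 = 4.39×10^8 J/(m²·K).
τ = C / λ = 4.39×10^8 / 18.07 = 2.43×10^7 s.
Fraction reached: 1 − e^(−t/τ) = 0.24 ⇒ t = −τ ln(1 − 0.24) = τ × 0.274.
t = 6.67×10^6 s = 77.2 days.

77.2 days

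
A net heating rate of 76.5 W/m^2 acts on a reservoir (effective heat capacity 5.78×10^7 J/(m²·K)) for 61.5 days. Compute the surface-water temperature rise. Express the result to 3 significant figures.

7.03 K

Areal heat capacity C = 5.78×10^7 J/(m²·K) (given).
Net heat input Q = F Δt = 76.5 × (61.5 days × 86400 s/day) = 4.06×10^8 J/m².
ΔT = Q / C = 4.06×10^8 / 5.78×10^7 = 7.03 K.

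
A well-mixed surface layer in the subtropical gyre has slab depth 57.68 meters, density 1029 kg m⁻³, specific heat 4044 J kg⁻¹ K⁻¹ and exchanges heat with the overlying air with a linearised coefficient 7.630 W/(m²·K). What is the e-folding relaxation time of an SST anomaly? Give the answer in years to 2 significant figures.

Areal heat capacity C = ρ c_p D = 1029 × 4044 × 57.68 = 2.40×10^8 J/(m²·K).
Relaxation time τ = C / λ = 2.40×10^8 / 7.630 = 3.15×10^7 s.
In years: 3.15×10^7 s / (3.156×10^7 s/year) = 0.997 years.

1.0 years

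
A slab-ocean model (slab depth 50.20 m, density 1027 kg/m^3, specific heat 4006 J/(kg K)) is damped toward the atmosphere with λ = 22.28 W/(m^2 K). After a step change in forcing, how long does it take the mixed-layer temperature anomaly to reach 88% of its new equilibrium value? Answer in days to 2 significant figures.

230 days

Areal heat capacity C = ρ c_p D = 1027 × 4006 × 50.20 = 2.07×10^8 J m⁻² K⁻¹.
τ = C / λ = 2.07×10^8 / 22.28 = 9.27×10^6 s.
Fraction reached: 1 − e^(−t/τ) = 0.88 ⇒ t = −τ ln(1 − 0.88) = τ × 2.12.
t = 1.97×10^7 s = 227 days.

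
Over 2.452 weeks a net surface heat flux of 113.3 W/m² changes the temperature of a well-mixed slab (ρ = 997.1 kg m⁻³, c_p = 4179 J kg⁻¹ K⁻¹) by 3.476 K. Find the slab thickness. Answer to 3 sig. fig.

11.6 m

Heat input Q = F Δt = 113.3 × 1.48×10^6 s = 1.68×10^8 J/m².
Required areal heat capacity C = Q / ΔT = 4.83×10^7 J/(m²·K).
Depth D = C / (ρ c_p) = 4.83×10^7 / (997.1 × 4179) = 11.6 m.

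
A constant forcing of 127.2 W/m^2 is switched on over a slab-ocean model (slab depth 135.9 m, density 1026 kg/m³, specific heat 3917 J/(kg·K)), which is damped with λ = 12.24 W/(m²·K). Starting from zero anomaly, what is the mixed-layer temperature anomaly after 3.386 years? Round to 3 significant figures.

9.44 K

Areal heat capacity C = ρ c_p D = 1026 × 3917 × 135.9 = 5.46×10^8 J m⁻² K⁻¹.
τ = C / λ = 5.46×10^8 / 12.24 = 4.46×10^7 s.
Equilibrium anomaly ΔT_eq = F / λ = 127.2 / 12.24 = 10.4 K.
t = 3.386 years = 1.07×10^8 s, so t/τ = 2.39.
ΔT(t) = ΔT_eq (1 − e^(−t/τ)) = 10.4 × (1 − e^−2.39) = 9.44 K.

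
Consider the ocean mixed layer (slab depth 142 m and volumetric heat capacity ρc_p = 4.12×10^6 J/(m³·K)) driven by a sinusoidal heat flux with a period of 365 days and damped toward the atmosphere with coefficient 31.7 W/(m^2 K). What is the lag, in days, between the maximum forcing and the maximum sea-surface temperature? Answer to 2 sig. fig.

76 days

Areal heat capacity C = ρc_p × D = 4.12×10^6 × 142 = 5.85×10^8 J/(m²·K).
ω = 2π / 3.15×10^7 s = 1.99×10^-7 s⁻¹.
Phase lag φ = arctan(Cω/λ) = arctan(117/31.7) = 1.31 rad.
Time lag = φ / ω = 1.31 / 1.99×10^-7 = 6.55×10^6 s = 75.8 days.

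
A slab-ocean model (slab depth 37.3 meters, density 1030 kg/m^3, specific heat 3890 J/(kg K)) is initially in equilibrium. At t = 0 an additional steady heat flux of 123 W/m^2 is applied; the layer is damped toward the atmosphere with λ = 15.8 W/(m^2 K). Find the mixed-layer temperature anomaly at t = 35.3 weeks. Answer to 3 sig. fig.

6.97 K

Areal heat capacity C = ρ c_p D = 1030 × 3890 × 37.3 = 1.49×10^8 J/(m²·K).
τ = C / λ = 1.49×10^8 / 15.8 = 9.46×10^6 s.
Equilibrium anomaly ΔT_eq = F / λ = 123 / 15.8 = 7.78 K.
t = 35.3 weeks = 2.13×10^7 s, so t/τ = 2.26.
ΔT(t) = ΔT_eq (1 − e^(−t/τ)) = 7.78 × (1 − e^−2.26) = 6.97 K.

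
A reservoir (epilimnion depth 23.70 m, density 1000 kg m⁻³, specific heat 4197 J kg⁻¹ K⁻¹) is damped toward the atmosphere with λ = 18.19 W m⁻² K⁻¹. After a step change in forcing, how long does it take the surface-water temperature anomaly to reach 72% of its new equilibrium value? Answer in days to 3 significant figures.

Areal heat capacity C = ρ c_p D = 1000 × 4197 × 23.70 = 9.95×10^7 J/(m²·K).
τ = C / λ = 9.95×10^7 / 18.19 = 5.47×10^6 s.
Fraction reached: 1 − e^(−t/τ) = 0.72 ⇒ t = −τ ln(1 − 0.72) = τ × 1.27.
t = 6.96×10^6 s = 80.6 days.

80.6 days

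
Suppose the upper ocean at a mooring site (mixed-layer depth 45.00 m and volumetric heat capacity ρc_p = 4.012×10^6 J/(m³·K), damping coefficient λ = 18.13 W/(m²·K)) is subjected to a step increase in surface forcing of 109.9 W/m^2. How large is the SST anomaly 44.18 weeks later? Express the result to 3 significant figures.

Areal heat capacity C = ρc_p × D = 4.012×10^6 × 45.00 = 1.81×10^8 J m⁻² K⁻¹.
τ = C / λ = 1.81×10^8 / 18.13 = 9.96×10^6 s.
Equilibrium anomaly ΔT_eq = F / λ = 109.9 / 18.13 = 6.06 K.
t = 44.18 weeks = 2.67×10^7 s, so t/τ = 2.68.
ΔT(t) = ΔT_eq (1 − e^(−t/τ)) = 6.06 × (1 − e^−2.68) = 5.65 K.

5.65 K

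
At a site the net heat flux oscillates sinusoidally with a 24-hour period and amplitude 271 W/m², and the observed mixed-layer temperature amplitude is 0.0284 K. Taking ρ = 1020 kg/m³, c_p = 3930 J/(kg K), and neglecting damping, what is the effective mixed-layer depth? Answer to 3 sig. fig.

32.7 m

ω = 2π / 86400 s = 7.27×10^-5 s⁻¹.
Required C = F₀ / (A ω) = 271 / (0.0284 × 7.27×10^-5) = 1.31×10^8 J/(m²·K).
D = C / (ρ c_p) = 1.31×10^8 / (1020 × 3930) = 32.7 m.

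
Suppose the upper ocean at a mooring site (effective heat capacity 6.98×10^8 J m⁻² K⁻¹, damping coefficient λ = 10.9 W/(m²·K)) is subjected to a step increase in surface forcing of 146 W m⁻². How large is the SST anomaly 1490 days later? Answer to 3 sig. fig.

11.6 K

Areal heat capacity C = 6.98×10^8 J m⁻² K⁻¹ (given).
τ = C / λ = 6.98×10^8 / 10.9 = 6.40×10^7 s.
Equilibrium anomaly ΔT_eq = F / λ = 146 / 10.9 = 13.4 K.
t = 1490 days = 1.29×10^8 s, so t/τ = 2.01.
ΔT(t) = ΔT_eq (1 − e^(−t/τ)) = 13.4 × (1 − e^−2.01) = 11.6 K.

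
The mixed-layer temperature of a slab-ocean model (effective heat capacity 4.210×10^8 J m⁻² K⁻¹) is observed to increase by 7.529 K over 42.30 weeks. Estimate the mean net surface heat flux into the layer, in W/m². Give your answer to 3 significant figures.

124

Areal heat capacity C = 4.210×10^8 J m⁻² K⁻¹ (given).
Required heat per unit area: Q = C ΔT = 4.21×10^8 × 7.529 = 3.17×10^9 J/m².
Flux F = Q / Δt = 3.17×10^9 / 2.56×10^7 s = 124 W/m².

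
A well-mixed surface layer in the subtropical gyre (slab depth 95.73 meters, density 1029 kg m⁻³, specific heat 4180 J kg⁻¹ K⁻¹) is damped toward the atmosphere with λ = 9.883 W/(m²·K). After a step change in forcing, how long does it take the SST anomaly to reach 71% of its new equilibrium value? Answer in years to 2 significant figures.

Areal heat capacity C = ρ c_p D = 1029 × 4180 × 95.73 = 4.12×10^8 J/(m²·K).
τ = C / λ = 4.12×10^8 / 9.883 = 4.17×10^7 s.
Fraction reached: 1 − e^(−t/τ) = 0.71 ⇒ t = −τ ln(1 − 0.71) = τ × 1.24.
t = 5.16×10^7 s = 1.63 years.

1.6 years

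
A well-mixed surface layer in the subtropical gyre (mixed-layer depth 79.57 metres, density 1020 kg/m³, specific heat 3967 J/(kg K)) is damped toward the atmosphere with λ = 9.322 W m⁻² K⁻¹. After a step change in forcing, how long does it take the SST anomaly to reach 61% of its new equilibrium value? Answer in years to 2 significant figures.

Areal heat capacity C = ρ c_p D = 1020 × 3967 × 79.57 = 3.22×10^8 J m⁻² K⁻¹.
τ = C / λ = 3.22×10^8 / 9.322 = 3.45×10^7 s.
Fraction reached: 1 − e^(−t/τ) = 0.61 ⇒ t = −τ ln(1 − 0.61) = τ × 0.942.
t = 3.25×10^7 s = 1.03 years.

1.0 years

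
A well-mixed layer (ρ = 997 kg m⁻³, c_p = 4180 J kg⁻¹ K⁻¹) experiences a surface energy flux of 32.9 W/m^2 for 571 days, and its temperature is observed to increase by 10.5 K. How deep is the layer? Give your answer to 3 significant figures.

37.1 m

Heat input Q = F Δt = 32.9 × 4.93×10^7 s = 1.62×10^9 J/m².
Required areal heat capacity C = Q / ΔT = 1.55×10^8 J/(m²·K).
Depth D = C / (ρ c_p) = 1.55×10^8 / (997 × 4180) = 37.1 m.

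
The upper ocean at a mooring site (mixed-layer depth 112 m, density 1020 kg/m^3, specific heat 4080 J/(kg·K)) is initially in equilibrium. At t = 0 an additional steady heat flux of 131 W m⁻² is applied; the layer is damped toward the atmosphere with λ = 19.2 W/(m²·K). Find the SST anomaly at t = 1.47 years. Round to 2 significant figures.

Areal heat capacity C = ρ c_p D = 1020 × 4080 × 112 = 4.66×10^8 J/(m²·K).
τ = C / λ = 4.66×10^8 / 19.2 = 2.43×10^7 s.
Equilibrium anomaly ΔT_eq = F / λ = 131 / 19.2 = 6.82 K.
t = 1.47 years = 4.64×10^7 s, so t/τ = 1.91.
ΔT(t) = ΔT_eq (1 − e^(−t/τ)) = 6.82 × (1 − e^−1.91) = 5.81 K.

5.8 K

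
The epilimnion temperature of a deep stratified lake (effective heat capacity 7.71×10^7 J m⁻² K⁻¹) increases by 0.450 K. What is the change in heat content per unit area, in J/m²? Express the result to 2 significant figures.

Areal heat capacity C = 7.71×10^7 J m⁻² K⁻¹ (given).
ΔQ = C ΔT = 7.71×10^7 × 0.450 = 3.47×10^7 J/m².

3.5×10^7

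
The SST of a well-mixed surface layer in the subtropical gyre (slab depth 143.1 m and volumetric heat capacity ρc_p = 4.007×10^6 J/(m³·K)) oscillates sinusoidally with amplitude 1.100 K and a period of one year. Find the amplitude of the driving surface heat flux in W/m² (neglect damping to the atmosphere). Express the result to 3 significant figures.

Areal heat capacity C = ρc_p × D = 4.007×10^6 × 143.1 = 5.73×10^8 J m⁻² K⁻¹.
ω = 2π / 3.15×10^7 s = 1.99×10^-7 s⁻¹.
Cω = 5.73×10^8 × 1.99×10^-7 = 114 W/(m²·K).
F₀ = A × Cω = 1.100 × 114 = 126 W/m².

126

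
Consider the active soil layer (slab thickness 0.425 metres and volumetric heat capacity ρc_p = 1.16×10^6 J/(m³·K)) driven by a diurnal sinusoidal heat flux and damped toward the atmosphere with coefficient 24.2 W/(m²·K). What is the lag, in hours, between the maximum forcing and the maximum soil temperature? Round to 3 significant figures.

3.73 hours

Areal heat capacity C = ρc_p × D = 1.16×10^6 × 0.425 = 4.93×10^5 J/(m²·K).
ω = 2π / 86400 s = 7.27×10^-5 s⁻¹.
Phase lag φ = arctan(Cω/λ) = arctan(35.9/24.2) = 0.977 rad.
Time lag = φ / ω = 0.977 / 7.27×10^-5 = 13400 s = 3.73 hours.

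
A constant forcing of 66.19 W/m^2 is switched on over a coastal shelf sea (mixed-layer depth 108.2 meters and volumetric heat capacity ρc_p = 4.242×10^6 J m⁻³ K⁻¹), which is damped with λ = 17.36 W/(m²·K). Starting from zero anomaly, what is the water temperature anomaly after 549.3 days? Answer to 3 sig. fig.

3.18 K

Areal heat capacity C = ρc_p × D = 4.242×10^6 × 108.2 = 4.59×10^8 J m⁻² K⁻¹.
τ = C / λ = 4.59×10^8 / 17.36 = 2.64×10^7 s.
Equilibrium anomaly ΔT_eq = F / λ = 66.19 / 17.36 = 3.81 K.
t = 549.3 days = 4.75×10^7 s, so t/τ = 1.80.
ΔT(t) = ΔT_eq (1 − e^(−t/τ)) = 3.81 × (1 − e^−1.80) = 3.18 K.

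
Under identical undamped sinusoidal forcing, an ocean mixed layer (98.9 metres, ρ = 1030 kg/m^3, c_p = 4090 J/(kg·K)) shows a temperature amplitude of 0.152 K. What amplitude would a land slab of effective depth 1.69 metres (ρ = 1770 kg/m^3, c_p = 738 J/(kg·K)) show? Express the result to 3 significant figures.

28.7 K

C_ocean = 4.17×10^8 J/(m²·K); C_land = 2.21×10^6 J/(m²·K).
A ∝ 1/C ⇒ A_land = A_ocean × C_ocean/C_land = 0.152 × 189 = 28.7 K.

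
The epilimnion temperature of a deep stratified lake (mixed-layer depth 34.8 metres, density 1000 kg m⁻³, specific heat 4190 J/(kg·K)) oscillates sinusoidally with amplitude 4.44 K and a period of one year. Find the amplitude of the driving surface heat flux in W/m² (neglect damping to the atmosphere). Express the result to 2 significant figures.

Areal heat capacity C = ρ c_p D = 1000 × 4190 × 34.8 = 1.46×10^8 J/(m²·K).
ω = 2π / 3.15×10^7 s = 1.99×10^-7 s⁻¹.
Cω = 1.46×10^8 × 1.99×10^-7 = 29.1 W/(m²·K).
F₀ = A × Cω = 4.44 × 29.1 = 129 W/m².

130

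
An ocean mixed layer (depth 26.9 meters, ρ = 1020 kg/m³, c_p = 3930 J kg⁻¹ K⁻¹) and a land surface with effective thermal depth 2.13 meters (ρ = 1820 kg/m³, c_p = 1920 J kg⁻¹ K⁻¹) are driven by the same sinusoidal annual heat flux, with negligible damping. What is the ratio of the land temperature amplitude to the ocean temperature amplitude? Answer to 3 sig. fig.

C_ocean = 1020 × 3930 × 26.9 = 1.08×10^8 J/(m²·K).
C_land = 1820 × 1920 × 2.13 = 7.44×10^6 J/(m²·K).
Undamped amplitude ∝ 1/C, so A_land/A_ocean = C_ocean/C_land = 14.5.

14.5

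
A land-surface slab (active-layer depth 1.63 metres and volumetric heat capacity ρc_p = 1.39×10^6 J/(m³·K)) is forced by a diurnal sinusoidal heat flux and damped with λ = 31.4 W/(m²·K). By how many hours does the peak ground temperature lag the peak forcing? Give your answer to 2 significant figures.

5.3 hours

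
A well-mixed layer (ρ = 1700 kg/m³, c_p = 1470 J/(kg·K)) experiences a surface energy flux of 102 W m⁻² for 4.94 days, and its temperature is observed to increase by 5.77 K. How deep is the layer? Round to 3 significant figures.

3.02 m

Heat input Q = F Δt = 102 × 4.27×10^5 s = 4.35×10^7 J/m².
Required areal heat capacity C = Q / ΔT = 7.55×10^6 J/(m²·K).
Depth D = C / (ρ c_p) = 7.55×10^6 / (1700 × 1470) = 3.02 m.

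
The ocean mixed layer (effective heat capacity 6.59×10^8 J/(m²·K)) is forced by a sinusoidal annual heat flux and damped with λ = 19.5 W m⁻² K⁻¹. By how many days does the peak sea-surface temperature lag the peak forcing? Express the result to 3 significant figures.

82.7 days

Areal heat capacity C = 6.59×10^8 J/(m²·K) (given).
ω = 2π / 3.15×10^7 s = 1.99×10^-7 s⁻¹.
Phase lag φ = arctan(Cω/λ) = arctan(131/19.5) = 1.42 rad.
Time lag = φ / ω = 1.42 / 1.99×10^-7 = 7.14×10^6 s = 82.7 days.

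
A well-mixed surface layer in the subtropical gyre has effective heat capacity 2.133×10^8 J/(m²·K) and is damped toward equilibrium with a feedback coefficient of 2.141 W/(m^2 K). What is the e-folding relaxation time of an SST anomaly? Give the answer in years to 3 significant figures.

Areal heat capacity C = 2.133×10^8 J/(m²·K) (given).
Relaxation time τ = C / λ = 2.13×10^8 / 2.141 = 9.96×10^7 s.
In years: 9.96×10^7 s / (3.156×10^7 s/year) = 3.16 years.

3.16 years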